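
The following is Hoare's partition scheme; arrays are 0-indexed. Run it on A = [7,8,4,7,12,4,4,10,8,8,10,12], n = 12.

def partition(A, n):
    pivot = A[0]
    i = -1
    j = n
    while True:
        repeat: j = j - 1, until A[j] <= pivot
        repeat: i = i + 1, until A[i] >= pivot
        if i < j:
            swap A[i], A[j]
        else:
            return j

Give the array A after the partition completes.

pivot=7
j stops at 6 (4), i stops at 0 (7); swap ⇒ [4,8,4,7,12,4,7,10,8,8,10,12]
j stops at 5 (4), i stops at 1 (8); swap ⇒ [4,4,4,7,12,8,7,10,8,8,10,12]
j stops at 3, i stops at 3; i≥j ⇒ return 3. A=[4,4,4,7,12,8,7,10,8,8,10,12]

[4,4,4,7,12,8,7,10,8,8,10,12]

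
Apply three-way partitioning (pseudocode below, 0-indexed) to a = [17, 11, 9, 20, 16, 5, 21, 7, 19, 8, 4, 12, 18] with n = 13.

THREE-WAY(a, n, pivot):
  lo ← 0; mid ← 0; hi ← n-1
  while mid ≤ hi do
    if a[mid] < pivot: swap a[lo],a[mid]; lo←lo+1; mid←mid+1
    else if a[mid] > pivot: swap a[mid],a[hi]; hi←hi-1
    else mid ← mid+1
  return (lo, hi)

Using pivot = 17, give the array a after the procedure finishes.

[11, 9, 12, 16, 5, 4, 7, 8, 17, 19, 21, 18, 20]

lo=0 mid=0 hi=12
17=17: mid=1
11<17: swap(0,1), lo=1 mid=2 ⇒ [11, 17, 9, 20, 16, 5, 21, 7, 19, 8, 4, 12, 18]
9<17: swap(1,2), lo=2 mid=3 ⇒ [11, 9, 17, 20, 16, 5, 21, 7, 19, 8, 4, 12, 18]
20>17: swap(3,12), hi=11 ⇒ [11, 9, 17, 18, 16, 5, 21, 7, 19, 8, 4, 12, 20]
18>17: swap(3,11), hi=10 ⇒ [11, 9, 17, 12, 16, 5, 21, 7, 19, 8, 4, 18, 20]
12<17: swap(2,3), lo=3 mid=4 ⇒ [11, 9, 12, 17, 16, 5, 21, 7, 19, 8, 4, 18, 20]
16<17: swap(3,4), lo=4 mid=5 ⇒ [11, 9, 12, 16, 17, 5, 21, 7, 19, 8, 4, 18, 20]
5<17: swap(4,5), lo=5 mid=6 ⇒ [11, 9, 12, 16, 5, 17, 21, 7, 19, 8, 4, 18, 20]
21>17: swap(6,10), hi=9 ⇒ [11, 9, 12, 16, 5, 17, 4, 7, 19, 8, 21, 18, 20]
4<17: swap(5,6), lo=6 mid=7 ⇒ [11, 9, 12, 16, 5, 4, 17, 7, 19, 8, 21, 18, 20]
7<17: swap(6,7), lo=7 mid=8 ⇒ [11, 9, 12, 16, 5, 4, 7, 17, 19, 8, 21, 18, 20]
19>17: swap(8,9), hi=8 ⇒ [11, 9, 12, 16, 5, 4, 7, 17, 8, 19, 21, 18, 20]
8<17: swap(7,8), lo=8 mid=9 ⇒ [11, 9, 12, 16, 5, 4, 7, 8, 17, 19, 21, 18, 20]
done. lo=8 hi=8; a=[11, 9, 12, 16, 5, 4, 7, 8, 17, 19, 21, 18, 20]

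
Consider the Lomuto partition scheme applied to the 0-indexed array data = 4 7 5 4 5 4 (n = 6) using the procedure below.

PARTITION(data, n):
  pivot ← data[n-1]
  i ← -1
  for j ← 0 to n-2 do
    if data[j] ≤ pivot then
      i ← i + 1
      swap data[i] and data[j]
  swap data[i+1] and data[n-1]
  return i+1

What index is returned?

pivot=4, i=-1
j=0: 4≤4, i=0, swap(0,0) ⇒ 4 7 5 4 5 4
j=1: 7>4, skip
j=2: 5>4, skip
j=3: 4≤4, i=1, swap(1,3) ⇒ 4 4 5 7 5 4
j=4: 5>4, skip
swap(2,5) ⇒ 4 4 4 7 5 5; return 2

2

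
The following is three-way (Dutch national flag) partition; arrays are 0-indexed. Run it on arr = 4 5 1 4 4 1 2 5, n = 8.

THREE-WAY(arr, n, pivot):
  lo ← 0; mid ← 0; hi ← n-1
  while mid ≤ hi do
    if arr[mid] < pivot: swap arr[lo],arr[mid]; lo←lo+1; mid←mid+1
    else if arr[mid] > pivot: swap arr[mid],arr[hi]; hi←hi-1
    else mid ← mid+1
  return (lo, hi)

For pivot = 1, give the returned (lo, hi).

(0, 1)

pivot = 1; lo=0, mid=0, hi=7
arr[mid]=4>1: swap arr[0],arr[7]; hi=6 → 5 5 1 4 4 1 2 4
arr[mid]=5>1: swap arr[0],arr[6]; hi=5 → 2 5 1 4 4 1 5 4
arr[mid]=2>1: swap arr[0],arr[5]; hi=4 → 1 5 1 4 4 2 5 4
arr[mid]=1=1: mid=1
arr[mid]=5>1: swap arr[1],arr[4]; hi=3 → 1 4 1 4 5 2 5 4
arr[mid]=4>1: swap arr[1],arr[3]; hi=2 → 1 4 1 4 5 2 5 4
arr[mid]=4>1: swap arr[1],arr[2]; hi=1 → 1 1 4 4 5 2 5 4
arr[mid]=1=1: mid=2
end: lo=0, hi=1; arr = 1 1 4 4 5 2 5 4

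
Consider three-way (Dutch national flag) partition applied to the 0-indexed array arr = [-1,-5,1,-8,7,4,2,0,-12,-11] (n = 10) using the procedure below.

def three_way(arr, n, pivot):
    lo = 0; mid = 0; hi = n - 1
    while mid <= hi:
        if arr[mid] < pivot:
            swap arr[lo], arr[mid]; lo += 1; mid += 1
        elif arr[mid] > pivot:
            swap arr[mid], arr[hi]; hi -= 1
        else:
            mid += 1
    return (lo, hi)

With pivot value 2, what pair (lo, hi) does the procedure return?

pivot = 2; lo=0, mid=0, hi=9
arr[mid]=-1<2: swap arr[0],arr[0]; lo=1,mid=1 → [-1,-5,1,-8,7,4,2,0,-12,-11]
arr[mid]=-5<2: swap arr[1],arr[1]; lo=2,mid=2 → [-1,-5,1,-8,7,4,2,0,-12,-11]
arr[mid]=1<2: swap arr[2],arr[2]; lo=3,mid=3 → [-1,-5,1,-8,7,4,2,0,-12,-11]
arr[mid]=-8<2: swap arr[3],arr[3]; lo=4,mid=4 → [-1,-5,1,-8,7,4,2,0,-12,-11]
arr[mid]=7>2: swap arr[4],arr[9]; hi=8 → [-1,-5,1,-8,-11,4,2,0,-12,7]
arr[mid]=-11<2: swap arr[4],arr[4]; lo=5,mid=5 → [-1,-5,1,-8,-11,4,2,0,-12,7]
arr[mid]=4>2: swap arr[5],arr[8]; hi=7 → [-1,-5,1,-8,-11,-12,2,0,4,7]
arr[mid]=-12<2: swap arr[5],arr[5]; lo=6,mid=6 → [-1,-5,1,-8,-11,-12,2,0,4,7]
arr[mid]=2=2: mid=7
arr[mid]=0<2: swap arr[6],arr[7]; lo=7,mid=8 → [-1,-5,1,-8,-11,-12,0,2,4,7]
end: lo=7, hi=7; arr = [-1,-5,1,-8,-11,-12,0,2,4,7]

(7, 7)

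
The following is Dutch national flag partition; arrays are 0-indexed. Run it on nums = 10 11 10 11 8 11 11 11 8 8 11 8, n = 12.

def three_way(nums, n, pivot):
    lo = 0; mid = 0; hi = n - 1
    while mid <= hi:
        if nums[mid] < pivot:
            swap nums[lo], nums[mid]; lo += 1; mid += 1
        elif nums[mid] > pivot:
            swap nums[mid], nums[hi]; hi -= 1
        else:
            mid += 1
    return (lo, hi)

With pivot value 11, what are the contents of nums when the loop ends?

10 10 8 8 8 8 11 11 11 11 11 11

lo=0 mid=0 hi=11
10<11: swap(0,0), lo=1 mid=1 ⇒ 10 11 10 11 8 11 11 11 8 8 11 8
11=11: mid=2
10<11: swap(1,2), lo=2 mid=3 ⇒ 10 10 11 11 8 11 11 11 8 8 11 8
11=11: mid=4
8<11: swap(2,4), lo=3 mid=5 ⇒ 10 10 8 11 11 11 11 11 8 8 11 8
11=11: mid=6
11=11: mid=7
11=11: mid=8
8<11: swap(3,8), lo=4 mid=9 ⇒ 10 10 8 8 11 11 11 11 11 8 11 8
8<11: swap(4,9), lo=5 mid=10 ⇒ 10 10 8 8 8 11 11 11 11 11 11 8
11=11: mid=11
8<11: swap(5,11), lo=6 mid=12 ⇒ 10 10 8 8 8 8 11 11 11 11 11 11
done. lo=6 hi=11; nums=10 10 8 8 8 8 11 11 11 11 11 11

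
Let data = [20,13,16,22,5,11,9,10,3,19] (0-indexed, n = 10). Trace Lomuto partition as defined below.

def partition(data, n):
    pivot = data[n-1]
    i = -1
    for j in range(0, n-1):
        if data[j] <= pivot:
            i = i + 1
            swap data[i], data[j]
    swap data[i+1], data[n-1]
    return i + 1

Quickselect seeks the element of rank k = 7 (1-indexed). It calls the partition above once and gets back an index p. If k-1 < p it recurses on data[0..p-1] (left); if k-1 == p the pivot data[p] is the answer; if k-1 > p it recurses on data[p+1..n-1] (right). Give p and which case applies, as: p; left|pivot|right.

pivot = data[9] = 19; i = -1
j=0: data[0]=20 > 19 → no swap
j=1: data[1]=13 ≤ 19 → i=0, swap data[0],data[1] → [13,20,16,22,5,11,9,10,3,19]
j=2: data[2]=16 ≤ 19 → i=1, swap data[1],data[2] → [13,16,20,22,5,11,9,10,3,19]
j=3: data[3]=22 > 19 → no swap
j=4: data[4]=5 ≤ 19 → i=2, swap data[2],data[4] → [13,16,5,22,20,11,9,10,3,19]
j=5: data[5]=11 ≤ 19 → i=3, swap data[3],data[5] → [13,16,5,11,20,22,9,10,3,19]
j=6: data[6]=9 ≤ 19 → i=4, swap data[4],data[6] → [13,16,5,11,9,22,20,10,3,19]
j=7: data[7]=10 ≤ 19 → i=5, swap data[5],data[7] → [13,16,5,11,9,10,20,22,3,19]
j=8: data[8]=3 ≤ 19 → i=6, swap data[6],data[8] → [13,16,5,11,9,10,3,22,20,19]
final swap data[7],data[9] → [13,16,5,11,9,10,3,19,20,22]; return 7
p = 7; k-1 = 6 < 7 ⇒ left

7; left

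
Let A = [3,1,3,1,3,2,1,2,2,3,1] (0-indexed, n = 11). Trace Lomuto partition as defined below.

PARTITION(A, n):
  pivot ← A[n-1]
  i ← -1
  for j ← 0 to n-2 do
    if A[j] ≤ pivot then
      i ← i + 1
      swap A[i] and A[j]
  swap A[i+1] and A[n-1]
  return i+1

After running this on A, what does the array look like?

[1,1,1,1,3,2,3,2,2,3,3]

pivot = A[10] = 1; i = -1
j=0: A[0]=3 > 1 → no swap
j=1: A[1]=1 ≤ 1 → i=0, swap A[0],A[1] → [1,3,3,1,3,2,1,2,2,3,1]
j=2: A[2]=3 > 1 → no swap
j=3: A[3]=1 ≤ 1 → i=1, swap A[1],A[3] → [1,1,3,3,3,2,1,2,2,3,1]
j=4: A[4]=3 > 1 → no swap
j=5: A[5]=2 > 1 → no swap
j=6: A[6]=1 ≤ 1 → i=2, swap A[2],A[6] → [1,1,1,3,3,2,3,2,2,3,1]
j=7: A[7]=2 > 1 → no swap
j=8: A[8]=2 > 1 → no swap
j=9: A[9]=3 > 1 → no swap
final swap A[3],A[10] → [1,1,1,1,3,2,3,2,2,3,3]; return 3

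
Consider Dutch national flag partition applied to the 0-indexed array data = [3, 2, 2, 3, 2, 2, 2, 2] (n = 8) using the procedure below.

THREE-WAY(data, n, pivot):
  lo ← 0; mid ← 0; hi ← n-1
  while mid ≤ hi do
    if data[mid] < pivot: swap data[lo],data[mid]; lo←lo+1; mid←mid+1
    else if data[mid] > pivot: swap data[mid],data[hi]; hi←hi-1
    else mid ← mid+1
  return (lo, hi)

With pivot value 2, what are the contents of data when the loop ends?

pivot = 2; lo=0, mid=0, hi=7
data[mid]=3>2: swap data[0],data[7]; hi=6 → [2, 2, 2, 3, 2, 2, 2, 3]
data[mid]=2=2: mid=1
data[mid]=2=2: mid=2
data[mid]=2=2: mid=3
data[mid]=3>2: swap data[3],data[6]; hi=5 → [2, 2, 2, 2, 2, 2, 3, 3]
data[mid]=2=2: mid=4
data[mid]=2=2: mid=5
data[mid]=2=2: mid=6
end: lo=0, hi=5; data = [2, 2, 2, 2, 2, 2, 3, 3]

[2, 2, 2, 2, 2, 2, 3, 3]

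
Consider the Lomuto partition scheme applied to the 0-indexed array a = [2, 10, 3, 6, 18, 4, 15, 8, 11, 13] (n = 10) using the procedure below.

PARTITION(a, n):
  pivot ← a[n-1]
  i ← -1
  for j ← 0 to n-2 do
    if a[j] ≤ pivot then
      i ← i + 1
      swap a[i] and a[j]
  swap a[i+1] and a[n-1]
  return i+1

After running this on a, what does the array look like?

pivot = a[9] = 13; i = -1
j=0: a[0]=2 ≤ 13 → i=0, swap a[0],a[0] (no change) → [2, 10, 3, 6, 18, 4, 15, 8, 11, 13]
j=1: a[1]=10 ≤ 13 → i=1, swap a[1],a[1] (no change) → [2, 10, 3, 6, 18, 4, 15, 8, 11, 13]
j=2: a[2]=3 ≤ 13 → i=2, swap a[2],a[2] (no change) → [2, 10, 3, 6, 18, 4, 15, 8, 11, 13]
j=3: a[3]=6 ≤ 13 → i=3, swap a[3],a[3] (no change) → [2, 10, 3, 6, 18, 4, 15, 8, 11, 13]
j=4: a[4]=18 > 13 → no swap
j=5: a[5]=4 ≤ 13 → i=4, swap a[4],a[5] → [2, 10, 3, 6, 4, 18, 15, 8, 11, 13]
j=6: a[6]=15 > 13 → no swap
j=7: a[7]=8 ≤ 13 → i=5, swap a[5],a[7] → [2, 10, 3, 6, 4, 8, 15, 18, 11, 13]
j=8: a[8]=11 ≤ 13 → i=6, swap a[6],a[8] → [2, 10, 3, 6, 4, 8, 11, 18, 15, 13]
final swap a[7],a[9] → [2, 10, 3, 6, 4, 8, 11, 13, 15, 18]; return 7

[2, 10, 3, 6, 4, 8, 11, 13, 15, 18]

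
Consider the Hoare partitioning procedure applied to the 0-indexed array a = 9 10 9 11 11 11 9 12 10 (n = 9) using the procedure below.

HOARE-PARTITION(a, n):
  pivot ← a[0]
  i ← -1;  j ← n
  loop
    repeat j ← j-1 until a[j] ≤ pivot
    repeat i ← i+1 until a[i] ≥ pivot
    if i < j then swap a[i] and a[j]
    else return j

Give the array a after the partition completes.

9 9 10 11 11 11 9 12 10

pivot = a[0] = 9; i = -1, j = 9
j→6 (a[6]=9≤9), i→0 (a[0]=9≥9); i<j, swap → 9 10 9 11 11 11 9 12 10
j→2 (a[2]=9≤9), i→1 (a[1]=10≥9); i<j, swap → 9 9 10 11 11 11 9 12 10
j→1, i→2; i≥j, return j=1. a = 9 9 10 11 11 11 9 12 10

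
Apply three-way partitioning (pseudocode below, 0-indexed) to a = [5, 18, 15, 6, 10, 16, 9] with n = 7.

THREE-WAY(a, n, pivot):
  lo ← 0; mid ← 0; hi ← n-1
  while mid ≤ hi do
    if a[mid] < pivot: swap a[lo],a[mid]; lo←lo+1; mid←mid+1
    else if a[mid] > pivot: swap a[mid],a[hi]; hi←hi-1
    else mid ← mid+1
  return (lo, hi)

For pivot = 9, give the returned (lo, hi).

(2, 2)

lo=0 mid=0 hi=6
5<9: swap(0,0), lo=1 mid=1 ⇒ [5, 18, 15, 6, 10, 16, 9]
18>9: swap(1,6), hi=5 ⇒ [5, 9, 15, 6, 10, 16, 18]
9=9: mid=2
15>9: swap(2,5), hi=4 ⇒ [5, 9, 16, 6, 10, 15, 18]
16>9: swap(2,4), hi=3 ⇒ [5, 9, 10, 6, 16, 15, 18]
10>9: swap(2,3), hi=2 ⇒ [5, 9, 6, 10, 16, 15, 18]
6<9: swap(1,2), lo=2 mid=3 ⇒ [5, 6, 9, 10, 16, 15, 18]
done. lo=2 hi=2; a=[5, 6, 9, 10, 16, 15, 18]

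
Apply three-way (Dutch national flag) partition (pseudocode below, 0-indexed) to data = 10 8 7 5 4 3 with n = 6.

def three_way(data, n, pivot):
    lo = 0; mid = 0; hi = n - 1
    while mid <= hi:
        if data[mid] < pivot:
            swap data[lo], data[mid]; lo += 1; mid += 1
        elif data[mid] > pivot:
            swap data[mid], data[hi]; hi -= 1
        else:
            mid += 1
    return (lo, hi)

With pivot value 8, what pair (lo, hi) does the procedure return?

pivot = 8; lo=0, mid=0, hi=5
data[mid]=10>8: swap data[0],data[5]; hi=4 → 3 8 7 5 4 10
data[mid]=3<8: swap data[0],data[0]; lo=1,mid=1 → 3 8 7 5 4 10
data[mid]=8=8: mid=2
data[mid]=7<8: swap data[1],data[2]; lo=2,mid=3 → 3 7 8 5 4 10
data[mid]=5<8: swap data[2],data[3]; lo=3,mid=4 → 3 7 5 8 4 10
data[mid]=4<8: swap data[3],data[4]; lo=4,mid=5 → 3 7 5 4 8 10
end: lo=4, hi=4; data = 3 7 5 4 8 10

(4, 4)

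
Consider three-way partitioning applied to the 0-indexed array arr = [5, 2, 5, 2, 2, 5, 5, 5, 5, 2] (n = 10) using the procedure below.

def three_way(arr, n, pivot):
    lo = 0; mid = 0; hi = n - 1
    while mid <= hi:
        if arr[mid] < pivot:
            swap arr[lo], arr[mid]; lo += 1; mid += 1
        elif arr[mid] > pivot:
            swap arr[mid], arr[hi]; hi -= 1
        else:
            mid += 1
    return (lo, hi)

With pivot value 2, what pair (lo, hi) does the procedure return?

pivot = 2; lo=0, mid=0, hi=9
arr[mid]=5>2: swap arr[0],arr[9]; hi=8 → [2, 2, 5, 2, 2, 5, 5, 5, 5, 5]
arr[mid]=2=2: mid=1
arr[mid]=2=2: mid=2
arr[mid]=5>2: swap arr[2],arr[8]; hi=7 → [2, 2, 5, 2, 2, 5, 5, 5, 5, 5]
arr[mid]=5>2: swap arr[2],arr[7]; hi=6 → [2, 2, 5, 2, 2, 5, 5, 5, 5, 5]
arr[mid]=5>2: swap arr[2],arr[6]; hi=5 → [2, 2, 5, 2, 2, 5, 5, 5, 5, 5]
arr[mid]=5>2: swap arr[2],arr[5]; hi=4 → [2, 2, 5, 2, 2, 5, 5, 5, 5, 5]
arr[mid]=5>2: swap arr[2],arr[4]; hi=3 → [2, 2, 2, 2, 5, 5, 5, 5, 5, 5]
arr[mid]=2=2: mid=3
arr[mid]=2=2: mid=4
end: lo=0, hi=3; arr = [2, 2, 2, 2, 5, 5, 5, 5, 5, 5]

(0, 3)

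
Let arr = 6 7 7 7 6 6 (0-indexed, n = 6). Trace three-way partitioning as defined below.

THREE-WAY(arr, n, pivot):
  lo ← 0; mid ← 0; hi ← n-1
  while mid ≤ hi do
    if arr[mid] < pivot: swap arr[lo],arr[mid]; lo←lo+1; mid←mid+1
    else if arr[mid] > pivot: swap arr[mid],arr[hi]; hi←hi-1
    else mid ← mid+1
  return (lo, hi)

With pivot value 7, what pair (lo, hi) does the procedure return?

lo=0 mid=0 hi=5
6<7: swap(0,0), lo=1 mid=1 ⇒ 6 7 7 7 6 6
7=7: mid=2
7=7: mid=3
7=7: mid=4
6<7: swap(1,4), lo=2 mid=5 ⇒ 6 6 7 7 7 6
6<7: swap(2,5), lo=3 mid=6 ⇒ 6 6 6 7 7 7
done. lo=3 hi=5; arr=6 6 6 7 7 7

(3, 5)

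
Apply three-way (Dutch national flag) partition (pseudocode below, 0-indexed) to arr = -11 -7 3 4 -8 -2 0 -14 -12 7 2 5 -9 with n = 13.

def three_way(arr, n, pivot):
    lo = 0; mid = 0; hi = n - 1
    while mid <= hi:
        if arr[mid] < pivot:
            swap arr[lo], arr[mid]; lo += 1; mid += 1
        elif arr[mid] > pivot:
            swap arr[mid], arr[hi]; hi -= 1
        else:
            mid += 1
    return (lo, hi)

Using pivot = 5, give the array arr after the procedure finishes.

lo=0 mid=0 hi=12
-11<5: swap(0,0), lo=1 mid=1 ⇒ -11 -7 3 4 -8 -2 0 -14 -12 7 2 5 -9
-7<5: swap(1,1), lo=2 mid=2 ⇒ -11 -7 3 4 -8 -2 0 -14 -12 7 2 5 -9
3<5: swap(2,2), lo=3 mid=3 ⇒ -11 -7 3 4 -8 -2 0 -14 -12 7 2 5 -9
4<5: swap(3,3), lo=4 mid=4 ⇒ -11 -7 3 4 -8 -2 0 -14 -12 7 2 5 -9
-8<5: swap(4,4), lo=5 mid=5 ⇒ -11 -7 3 4 -8 -2 0 -14 -12 7 2 5 -9
-2<5: swap(5,5), lo=6 mid=6 ⇒ -11 -7 3 4 -8 -2 0 -14 -12 7 2 5 -9
0<5: swap(6,6), lo=7 mid=7 ⇒ -11 -7 3 4 -8 -2 0 -14 -12 7 2 5 -9
-14<5: swap(7,7), lo=8 mid=8 ⇒ -11 -7 3 4 -8 -2 0 -14 -12 7 2 5 -9
-12<5: swap(8,8), lo=9 mid=9 ⇒ -11 -7 3 4 -8 -2 0 -14 -12 7 2 5 -9
7>5: swap(9,12), hi=11 ⇒ -11 -7 3 4 -8 -2 0 -14 -12 -9 2 5 7
-9<5: swap(9,9), lo=10 mid=10 ⇒ -11 -7 3 4 -8 -2 0 -14 -12 -9 2 5 7
2<5: swap(10,10), lo=11 mid=11 ⇒ -11 -7 3 4 -8 -2 0 -14 -12 -9 2 5 7
5=5: mid=12
done. lo=11 hi=11; arr=-11 -7 3 4 -8 -2 0 -14 -12 -9 2 5 7

-11 -7 3 4 -8 -2 0 -14 -12 -9 2 5 7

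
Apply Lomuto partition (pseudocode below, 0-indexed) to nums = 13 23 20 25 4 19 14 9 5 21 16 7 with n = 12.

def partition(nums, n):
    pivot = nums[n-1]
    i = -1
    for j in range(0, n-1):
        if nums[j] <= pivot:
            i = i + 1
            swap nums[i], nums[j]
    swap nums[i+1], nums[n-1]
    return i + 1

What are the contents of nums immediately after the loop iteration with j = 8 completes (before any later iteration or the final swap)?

4 5 20 25 13 19 14 9 23 21 16 7

pivot = nums[11] = 7; i = -1
j=0: nums[0]=13 > 7 → no swap
j=1: nums[1]=23 > 7 → no swap
j=2: nums[2]=20 > 7 → no swap
j=3: nums[3]=25 > 7 → no swap
j=4: nums[4]=4 ≤ 7 → i=0, swap nums[0],nums[4] → 4 23 20 25 13 19 14 9 5 21 16 7
j=5: nums[5]=19 > 7 → no swap
j=6: nums[6]=14 > 7 → no swap
j=7: nums[7]=9 > 7 → no swap
j=8: nums[8]=5 ≤ 7 → i=1, swap nums[1],nums[8] → 4 5 20 25 13 19 14 9 23 21 16 7
(after j=8) nums = 4 5 20 25 13 19 14 9 23 21 16 7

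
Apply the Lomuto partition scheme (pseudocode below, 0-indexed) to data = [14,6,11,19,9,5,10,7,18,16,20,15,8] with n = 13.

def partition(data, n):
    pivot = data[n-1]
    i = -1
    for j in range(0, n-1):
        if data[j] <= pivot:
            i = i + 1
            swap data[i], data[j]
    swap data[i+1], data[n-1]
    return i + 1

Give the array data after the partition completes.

[6,5,7,8,9,14,10,11,18,16,20,15,19]

pivot = data[12] = 8; i = -1
j=0: data[0]=14 > 8 → no swap
j=1: data[1]=6 ≤ 8 → i=0, swap data[0],data[1] → [6,14,11,19,9,5,10,7,18,16,20,15,8]
j=2: data[2]=11 > 8 → no swap
j=3: data[3]=19 > 8 → no swap
j=4: data[4]=9 > 8 → no swap
j=5: data[5]=5 ≤ 8 → i=1, swap data[1],data[5] → [6,5,11,19,9,14,10,7,18,16,20,15,8]
j=6: data[6]=10 > 8 → no swap
j=7: data[7]=7 ≤ 8 → i=2, swap data[2],data[7] → [6,5,7,19,9,14,10,11,18,16,20,15,8]
j=8: data[8]=18 > 8 → no swap
j=9: data[9]=16 > 8 → no swap
j=10: data[10]=20 > 8 → no swap
j=11: data[11]=15 > 8 → no swap
final swap data[3],data[12] → [6,5,7,8,9,14,10,11,18,16,20,15,19]; return 3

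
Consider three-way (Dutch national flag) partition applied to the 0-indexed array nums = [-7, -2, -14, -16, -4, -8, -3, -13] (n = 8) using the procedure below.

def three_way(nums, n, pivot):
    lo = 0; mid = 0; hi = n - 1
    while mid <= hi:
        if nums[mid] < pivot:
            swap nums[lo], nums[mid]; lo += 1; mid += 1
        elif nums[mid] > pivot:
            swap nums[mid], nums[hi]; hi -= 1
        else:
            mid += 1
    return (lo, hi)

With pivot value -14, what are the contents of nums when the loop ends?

[-16, -14, -2, -4, -8, -3, -13, -7]

pivot = -14; lo=0, mid=0, hi=7
nums[mid]=-7>-14: swap nums[0],nums[7]; hi=6 → [-13, -2, -14, -16, -4, -8, -3, -7]
nums[mid]=-13>-14: swap nums[0],nums[6]; hi=5 → [-3, -2, -14, -16, -4, -8, -13, -7]
nums[mid]=-3>-14: swap nums[0],nums[5]; hi=4 → [-8, -2, -14, -16, -4, -3, -13, -7]
nums[mid]=-8>-14: swap nums[0],nums[4]; hi=3 → [-4, -2, -14, -16, -8, -3, -13, -7]
nums[mid]=-4>-14: swap nums[0],nums[3]; hi=2 → [-16, -2, -14, -4, -8, -3, -13, -7]
nums[mid]=-16<-14: swap nums[0],nums[0]; lo=1,mid=1 → [-16, -2, -14, -4, -8, -3, -13, -7]
nums[mid]=-2>-14: swap nums[1],nums[2]; hi=1 → [-16, -14, -2, -4, -8, -3, -13, -7]
nums[mid]=-14=-14: mid=2
end: lo=1, hi=1; nums = [-16, -14, -2, -4, -8, -3, -13, -7]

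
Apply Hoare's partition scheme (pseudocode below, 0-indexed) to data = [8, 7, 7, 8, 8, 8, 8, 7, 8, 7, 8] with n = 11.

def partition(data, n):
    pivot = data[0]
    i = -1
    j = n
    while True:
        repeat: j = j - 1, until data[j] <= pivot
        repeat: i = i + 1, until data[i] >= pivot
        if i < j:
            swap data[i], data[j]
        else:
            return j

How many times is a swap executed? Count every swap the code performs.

4

pivot=8
j stops at 10 (8), i stops at 0 (8); swap ⇒ [8, 7, 7, 8, 8, 8, 8, 7, 8, 7, 8]
j stops at 9 (7), i stops at 3 (8); swap ⇒ [8, 7, 7, 7, 8, 8, 8, 7, 8, 8, 8]
j stops at 8 (8), i stops at 4 (8); swap ⇒ [8, 7, 7, 7, 8, 8, 8, 7, 8, 8, 8]
j stops at 7 (7), i stops at 5 (8); swap ⇒ [8, 7, 7, 7, 8, 7, 8, 8, 8, 8, 8]
j stops at 6, i stops at 6; i≥j ⇒ return 6. data=[8, 7, 7, 7, 8, 7, 8, 8, 8, 8, 8]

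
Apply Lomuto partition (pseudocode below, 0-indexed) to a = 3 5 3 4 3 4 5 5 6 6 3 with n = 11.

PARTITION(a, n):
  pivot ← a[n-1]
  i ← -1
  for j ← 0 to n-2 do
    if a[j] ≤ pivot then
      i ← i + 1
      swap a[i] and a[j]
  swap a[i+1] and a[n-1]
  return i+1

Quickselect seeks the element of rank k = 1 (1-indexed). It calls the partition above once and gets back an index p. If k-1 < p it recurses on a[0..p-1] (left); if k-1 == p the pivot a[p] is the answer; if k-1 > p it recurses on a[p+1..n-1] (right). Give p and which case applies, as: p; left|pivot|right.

3; left

pivot = a[10] = 3; i = -1
j=0: a[0]=3 ≤ 3 → i=0, swap a[0],a[0] (no change) → 3 5 3 4 3 4 5 5 6 6 3
j=1: a[1]=5 > 3 → no swap
j=2: a[2]=3 ≤ 3 → i=1, swap a[1],a[2] → 3 3 5 4 3 4 5 5 6 6 3
j=3: a[3]=4 > 3 → no swap
j=4: a[4]=3 ≤ 3 → i=2, swap a[2],a[4] → 3 3 3 4 5 4 5 5 6 6 3
j=5: a[5]=4 > 3 → no swap
j=6: a[6]=5 > 3 → no swap
j=7: a[7]=5 > 3 → no swap
j=8: a[8]=6 > 3 → no swap
j=9: a[9]=6 > 3 → no swap
final swap a[3],a[10] → 3 3 3 3 5 4 5 5 6 6 4; return 3
p = 3; k-1 = 0 < 3 ⇒ left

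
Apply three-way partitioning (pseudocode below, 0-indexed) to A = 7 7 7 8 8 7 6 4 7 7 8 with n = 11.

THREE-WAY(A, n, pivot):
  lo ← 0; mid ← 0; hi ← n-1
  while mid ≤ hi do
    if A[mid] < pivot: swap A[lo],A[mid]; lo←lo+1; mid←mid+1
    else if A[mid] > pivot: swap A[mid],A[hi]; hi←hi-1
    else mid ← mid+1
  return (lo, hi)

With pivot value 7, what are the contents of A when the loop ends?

6 4 7 7 7 7 7 7 8 8 8

pivot = 7; lo=0, mid=0, hi=10
A[mid]=7=7: mid=1
A[mid]=7=7: mid=2
A[mid]=7=7: mid=3
A[mid]=8>7: swap A[3],A[10]; hi=9 → 7 7 7 8 8 7 6 4 7 7 8
A[mid]=8>7: swap A[3],A[9]; hi=8 → 7 7 7 7 8 7 6 4 7 8 8
A[mid]=7=7: mid=4
A[mid]=8>7: swap A[4],A[8]; hi=7 → 7 7 7 7 7 7 6 4 8 8 8
A[mid]=7=7: mid=5
A[mid]=7=7: mid=6
A[mid]=6<7: swap A[0],A[6]; lo=1,mid=7 → 6 7 7 7 7 7 7 4 8 8 8
A[mid]=4<7: swap A[1],A[7]; lo=2,mid=8 → 6 4 7 7 7 7 7 7 8 8 8
end: lo=2, hi=7; A = 6 4 7 7 7 7 7 7 8 8 8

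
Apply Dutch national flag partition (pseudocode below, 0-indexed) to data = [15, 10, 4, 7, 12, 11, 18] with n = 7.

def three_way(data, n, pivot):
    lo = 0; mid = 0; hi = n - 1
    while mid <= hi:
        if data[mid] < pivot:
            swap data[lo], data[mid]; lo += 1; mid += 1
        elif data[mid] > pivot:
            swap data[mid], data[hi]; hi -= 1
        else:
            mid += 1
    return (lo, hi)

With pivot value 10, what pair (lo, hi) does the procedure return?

(2, 2)

lo=0 mid=0 hi=6
15>10: swap(0,6), hi=5 ⇒ [18, 10, 4, 7, 12, 11, 15]
18>10: swap(0,5), hi=4 ⇒ [11, 10, 4, 7, 12, 18, 15]
11>10: swap(0,4), hi=3 ⇒ [12, 10, 4, 7, 11, 18, 15]
12>10: swap(0,3), hi=2 ⇒ [7, 10, 4, 12, 11, 18, 15]
7<10: swap(0,0), lo=1 mid=1 ⇒ [7, 10, 4, 12, 11, 18, 15]
10=10: mid=2
4<10: swap(1,2), lo=2 mid=3 ⇒ [7, 4, 10, 12, 11, 18, 15]
done. lo=2 hi=2; data=[7, 4, 10, 12, 11, 18, 15]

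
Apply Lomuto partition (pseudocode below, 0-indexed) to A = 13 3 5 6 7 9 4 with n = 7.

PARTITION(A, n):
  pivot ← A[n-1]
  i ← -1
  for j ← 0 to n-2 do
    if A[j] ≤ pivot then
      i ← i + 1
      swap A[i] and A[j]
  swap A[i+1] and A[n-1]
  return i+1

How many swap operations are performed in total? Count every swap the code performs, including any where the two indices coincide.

pivot=4, i=-1
j=0: 13>4, skip
j=1: 3≤4, i=0, swap(0,1) ⇒ 3 13 5 6 7 9 4
j=2: 5>4, skip
j=3: 6>4, skip
j=4: 7>4, skip
j=5: 9>4, skip
swap(1,6) ⇒ 3 4 5 6 7 9 13; return 1

2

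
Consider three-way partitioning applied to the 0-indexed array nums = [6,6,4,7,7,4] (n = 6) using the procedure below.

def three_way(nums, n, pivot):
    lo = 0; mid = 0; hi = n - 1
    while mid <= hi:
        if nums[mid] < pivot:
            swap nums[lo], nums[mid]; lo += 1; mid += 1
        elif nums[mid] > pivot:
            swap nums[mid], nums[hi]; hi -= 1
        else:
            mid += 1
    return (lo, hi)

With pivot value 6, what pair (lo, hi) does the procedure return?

pivot = 6; lo=0, mid=0, hi=5
nums[mid]=6=6: mid=1
nums[mid]=6=6: mid=2
nums[mid]=4<6: swap nums[0],nums[2]; lo=1,mid=3 → [4,6,6,7,7,4]
nums[mid]=7>6: swap nums[3],nums[5]; hi=4 → [4,6,6,4,7,7]
nums[mid]=4<6: swap nums[1],nums[3]; lo=2,mid=4 → [4,4,6,6,7,7]
nums[mid]=7>6: swap nums[4],nums[4]; hi=3 → [4,4,6,6,7,7]
end: lo=2, hi=3; nums = [4,4,6,6,7,7]

(2, 3)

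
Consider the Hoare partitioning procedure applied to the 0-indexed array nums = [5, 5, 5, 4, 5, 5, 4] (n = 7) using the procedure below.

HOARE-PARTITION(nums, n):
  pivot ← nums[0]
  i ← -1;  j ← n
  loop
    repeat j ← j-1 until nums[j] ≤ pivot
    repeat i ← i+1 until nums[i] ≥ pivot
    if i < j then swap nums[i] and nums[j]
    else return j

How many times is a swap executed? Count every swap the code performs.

pivot=5
j stops at 6 (4), i stops at 0 (5); swap ⇒ [4, 5, 5, 4, 5, 5, 5]
j stops at 5 (5), i stops at 1 (5); swap ⇒ [4, 5, 5, 4, 5, 5, 5]
j stops at 4 (5), i stops at 2 (5); swap ⇒ [4, 5, 5, 4, 5, 5, 5]
j stops at 3, i stops at 4; i≥j ⇒ return 3. nums=[4, 5, 5, 4, 5, 5, 5]

3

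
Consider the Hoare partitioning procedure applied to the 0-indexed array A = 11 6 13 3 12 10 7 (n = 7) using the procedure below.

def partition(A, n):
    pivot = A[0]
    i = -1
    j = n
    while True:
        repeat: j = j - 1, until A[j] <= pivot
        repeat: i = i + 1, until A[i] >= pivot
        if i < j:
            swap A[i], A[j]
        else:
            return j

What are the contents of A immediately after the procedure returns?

pivot = A[0] = 11; i = -1, j = 7
j→6 (A[6]=7≤11), i→0 (A[0]=11≥11); i<j, swap → 7 6 13 3 12 10 11
j→5 (A[5]=10≤11), i→2 (A[2]=13≥11); i<j, swap → 7 6 10 3 12 13 11
j→3, i→4; i≥j, return j=3. A = 7 6 10 3 12 13 11

7 6 10 3 12 13 11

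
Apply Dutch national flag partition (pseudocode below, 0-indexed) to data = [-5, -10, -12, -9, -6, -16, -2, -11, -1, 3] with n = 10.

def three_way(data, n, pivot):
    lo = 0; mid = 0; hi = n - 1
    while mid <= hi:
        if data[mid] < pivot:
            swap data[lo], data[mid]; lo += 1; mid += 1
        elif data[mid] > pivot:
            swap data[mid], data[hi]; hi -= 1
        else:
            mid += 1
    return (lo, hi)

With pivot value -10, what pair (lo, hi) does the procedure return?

(3, 3)

pivot = -10; lo=0, mid=0, hi=9
data[mid]=-5>-10: swap data[0],data[9]; hi=8 → [3, -10, -12, -9, -6, -16, -2, -11, -1, -5]
data[mid]=3>-10: swap data[0],data[8]; hi=7 → [-1, -10, -12, -9, -6, -16, -2, -11, 3, -5]
data[mid]=-1>-10: swap data[0],data[7]; hi=6 → [-11, -10, -12, -9, -6, -16, -2, -1, 3, -5]
data[mid]=-11<-10: swap data[0],data[0]; lo=1,mid=1 → [-11, -10, -12, -9, -6, -16, -2, -1, 3, -5]
data[mid]=-10=-10: mid=2
data[mid]=-12<-10: swap data[1],data[2]; lo=2,mid=3 → [-11, -12, -10, -9, -6, -16, -2, -1, 3, -5]
data[mid]=-9>-10: swap data[3],data[6]; hi=5 → [-11, -12, -10, -2, -6, -16, -9, -1, 3, -5]
data[mid]=-2>-10: swap data[3],data[5]; hi=4 → [-11, -12, -10, -16, -6, -2, -9, -1, 3, -5]
data[mid]=-16<-10: swap data[2],data[3]; lo=3,mid=4 → [-11, -12, -16, -10, -6, -2, -9, -1, 3, -5]
data[mid]=-6>-10: swap data[4],data[4]; hi=3 → [-11, -12, -16, -10, -6, -2, -9, -1, 3, -5]
end: lo=3, hi=3; data = [-11, -12, -16, -10, -6, -2, -9, -1, 3, -5]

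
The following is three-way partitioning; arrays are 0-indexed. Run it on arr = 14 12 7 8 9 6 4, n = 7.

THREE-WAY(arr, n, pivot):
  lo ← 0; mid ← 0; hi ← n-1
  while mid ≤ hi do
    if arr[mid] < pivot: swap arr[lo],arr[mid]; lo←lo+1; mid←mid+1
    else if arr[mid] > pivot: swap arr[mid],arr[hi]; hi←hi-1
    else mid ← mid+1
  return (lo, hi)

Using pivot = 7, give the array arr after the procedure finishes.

pivot = 7; lo=0, mid=0, hi=6
arr[mid]=14>7: swap arr[0],arr[6]; hi=5 → 4 12 7 8 9 6 14
arr[mid]=4<7: swap arr[0],arr[0]; lo=1,mid=1 → 4 12 7 8 9 6 14
arr[mid]=12>7: swap arr[1],arr[5]; hi=4 → 4 6 7 8 9 12 14
arr[mid]=6<7: swap arr[1],arr[1]; lo=2,mid=2 → 4 6 7 8 9 12 14
arr[mid]=7=7: mid=3
arr[mid]=8>7: swap arr[3],arr[4]; hi=3 → 4 6 7 9 8 12 14
arr[mid]=9>7: swap arr[3],arr[3]; hi=2 → 4 6 7 9 8 12 14
end: lo=2, hi=2; arr = 4 6 7 9 8 12 14

4 6 7 9 8 12 14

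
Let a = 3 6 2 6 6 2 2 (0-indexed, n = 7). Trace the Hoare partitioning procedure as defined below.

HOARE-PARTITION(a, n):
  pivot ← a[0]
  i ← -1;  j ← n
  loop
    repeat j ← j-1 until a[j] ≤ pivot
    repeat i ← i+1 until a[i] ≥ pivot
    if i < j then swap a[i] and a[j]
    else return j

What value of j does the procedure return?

pivot=3
j stops at 6 (2), i stops at 0 (3); swap ⇒ 2 6 2 6 6 2 3
j stops at 5 (2), i stops at 1 (6); swap ⇒ 2 2 2 6 6 6 3
j stops at 2, i stops at 3; i≥j ⇒ return 2. a=2 2 2 6 6 6 3

2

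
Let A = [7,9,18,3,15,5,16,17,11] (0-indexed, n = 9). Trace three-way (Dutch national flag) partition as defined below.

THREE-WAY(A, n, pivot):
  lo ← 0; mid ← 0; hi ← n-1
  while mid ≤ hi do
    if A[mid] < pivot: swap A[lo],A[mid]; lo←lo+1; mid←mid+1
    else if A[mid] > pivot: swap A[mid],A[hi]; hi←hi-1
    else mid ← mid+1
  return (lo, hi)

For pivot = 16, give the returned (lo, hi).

lo=0 mid=0 hi=8
7<16: swap(0,0), lo=1 mid=1 ⇒ [7,9,18,3,15,5,16,17,11]
9<16: swap(1,1), lo=2 mid=2 ⇒ [7,9,18,3,15,5,16,17,11]
18>16: swap(2,8), hi=7 ⇒ [7,9,11,3,15,5,16,17,18]
11<16: swap(2,2), lo=3 mid=3 ⇒ [7,9,11,3,15,5,16,17,18]
3<16: swap(3,3), lo=4 mid=4 ⇒ [7,9,11,3,15,5,16,17,18]
15<16: swap(4,4), lo=5 mid=5 ⇒ [7,9,11,3,15,5,16,17,18]
5<16: swap(5,5), lo=6 mid=6 ⇒ [7,9,11,3,15,5,16,17,18]
16=16: mid=7
17>16: swap(7,7), hi=6 ⇒ [7,9,11,3,15,5,16,17,18]
done. lo=6 hi=6; A=[7,9,11,3,15,5,16,17,18]

(6, 6)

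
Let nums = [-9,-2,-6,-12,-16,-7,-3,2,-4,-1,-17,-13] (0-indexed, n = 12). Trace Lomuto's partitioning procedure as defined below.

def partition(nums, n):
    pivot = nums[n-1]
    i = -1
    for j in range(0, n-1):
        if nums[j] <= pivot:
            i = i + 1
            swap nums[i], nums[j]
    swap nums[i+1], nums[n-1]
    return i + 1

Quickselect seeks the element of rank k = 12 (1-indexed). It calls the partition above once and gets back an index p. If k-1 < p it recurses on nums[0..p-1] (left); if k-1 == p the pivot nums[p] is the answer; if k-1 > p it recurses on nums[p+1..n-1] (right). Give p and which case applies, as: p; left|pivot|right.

2; right

pivot = nums[11] = -13; i = -1
j=0: nums[0]=-9 > -13 → no swap
j=1: nums[1]=-2 > -13 → no swap
j=2: nums[2]=-6 > -13 → no swap
j=3: nums[3]=-12 > -13 → no swap
j=4: nums[4]=-16 ≤ -13 → i=0, swap nums[0],nums[4] → [-16,-2,-6,-12,-9,-7,-3,2,-4,-1,-17,-13]
j=5: nums[5]=-7 > -13 → no swap
j=6: nums[6]=-3 > -13 → no swap
j=7: nums[7]=2 > -13 → no swap
j=8: nums[8]=-4 > -13 → no swap
j=9: nums[9]=-1 > -13 → no swap
j=10: nums[10]=-17 ≤ -13 → i=1, swap nums[1],nums[10] → [-16,-17,-6,-12,-9,-7,-3,2,-4,-1,-2,-13]
final swap nums[2],nums[11] → [-16,-17,-13,-12,-9,-7,-3,2,-4,-1,-2,-6]; return 2
p = 2; k-1 = 11 > 2 ⇒ right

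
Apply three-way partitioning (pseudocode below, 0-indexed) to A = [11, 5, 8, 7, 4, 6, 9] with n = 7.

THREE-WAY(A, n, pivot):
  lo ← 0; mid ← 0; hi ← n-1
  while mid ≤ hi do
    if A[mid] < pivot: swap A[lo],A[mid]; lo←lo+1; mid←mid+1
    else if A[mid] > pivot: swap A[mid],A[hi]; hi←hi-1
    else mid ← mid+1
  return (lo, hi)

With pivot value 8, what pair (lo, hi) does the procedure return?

lo=0 mid=0 hi=6
11>8: swap(0,6), hi=5 ⇒ [9, 5, 8, 7, 4, 6, 11]
9>8: swap(0,5), hi=4 ⇒ [6, 5, 8, 7, 4, 9, 11]
6<8: swap(0,0), lo=1 mid=1 ⇒ [6, 5, 8, 7, 4, 9, 11]
5<8: swap(1,1), lo=2 mid=2 ⇒ [6, 5, 8, 7, 4, 9, 11]
8=8: mid=3
7<8: swap(2,3), lo=3 mid=4 ⇒ [6, 5, 7, 8, 4, 9, 11]
4<8: swap(3,4), lo=4 mid=5 ⇒ [6, 5, 7, 4, 8, 9, 11]
done. lo=4 hi=4; A=[6, 5, 7, 4, 8, 9, 11]

(4, 4)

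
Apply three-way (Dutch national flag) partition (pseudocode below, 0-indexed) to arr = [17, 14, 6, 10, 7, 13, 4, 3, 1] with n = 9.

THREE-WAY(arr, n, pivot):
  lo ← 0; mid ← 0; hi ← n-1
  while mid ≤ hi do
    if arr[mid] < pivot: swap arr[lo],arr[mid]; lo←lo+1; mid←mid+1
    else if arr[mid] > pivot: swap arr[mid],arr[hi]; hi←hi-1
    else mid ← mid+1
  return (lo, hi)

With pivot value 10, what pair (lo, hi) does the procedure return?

(5, 5)

lo=0 mid=0 hi=8
17>10: swap(0,8), hi=7 ⇒ [1, 14, 6, 10, 7, 13, 4, 3, 17]
1<10: swap(0,0), lo=1 mid=1 ⇒ [1, 14, 6, 10, 7, 13, 4, 3, 17]
14>10: swap(1,7), hi=6 ⇒ [1, 3, 6, 10, 7, 13, 4, 14, 17]
3<10: swap(1,1), lo=2 mid=2 ⇒ [1, 3, 6, 10, 7, 13, 4, 14, 17]
6<10: swap(2,2), lo=3 mid=3 ⇒ [1, 3, 6, 10, 7, 13, 4, 14, 17]
10=10: mid=4
7<10: swap(3,4), lo=4 mid=5 ⇒ [1, 3, 6, 7, 10, 13, 4, 14, 17]
13>10: swap(5,6), hi=5 ⇒ [1, 3, 6, 7, 10, 4, 13, 14, 17]
4<10: swap(4,5), lo=5 mid=6 ⇒ [1, 3, 6, 7, 4, 10, 13, 14, 17]
done. lo=5 hi=5; arr=[1, 3, 6, 7, 4, 10, 13, 14, 17]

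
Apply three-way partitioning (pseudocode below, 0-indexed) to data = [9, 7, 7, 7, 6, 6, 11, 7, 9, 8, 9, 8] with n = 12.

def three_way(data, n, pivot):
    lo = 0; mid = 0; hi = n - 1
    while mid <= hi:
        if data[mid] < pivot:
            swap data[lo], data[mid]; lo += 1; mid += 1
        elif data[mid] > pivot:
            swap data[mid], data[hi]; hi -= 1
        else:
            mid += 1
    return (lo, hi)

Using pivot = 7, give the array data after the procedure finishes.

[6, 6, 7, 7, 7, 7, 11, 9, 8, 9, 8, 9]

pivot = 7; lo=0, mid=0, hi=11
data[mid]=9>7: swap data[0],data[11]; hi=10 → [8, 7, 7, 7, 6, 6, 11, 7, 9, 8, 9, 9]
data[mid]=8>7: swap data[0],data[10]; hi=9 → [9, 7, 7, 7, 6, 6, 11, 7, 9, 8, 8, 9]
data[mid]=9>7: swap data[0],data[9]; hi=8 → [8, 7, 7, 7, 6, 6, 11, 7, 9, 9, 8, 9]
data[mid]=8>7: swap data[0],data[8]; hi=7 → [9, 7, 7, 7, 6, 6, 11, 7, 8, 9, 8, 9]
data[mid]=9>7: swap data[0],data[7]; hi=6 → [7, 7, 7, 7, 6, 6, 11, 9, 8, 9, 8, 9]
data[mid]=7=7: mid=1
data[mid]=7=7: mid=2
data[mid]=7=7: mid=3
data[mid]=7=7: mid=4
data[mid]=6<7: swap data[0],data[4]; lo=1,mid=5 → [6, 7, 7, 7, 7, 6, 11, 9, 8, 9, 8, 9]
data[mid]=6<7: swap data[1],data[5]; lo=2,mid=6 → [6, 6, 7, 7, 7, 7, 11, 9, 8, 9, 8, 9]
data[mid]=11>7: swap data[6],data[6]; hi=5 → [6, 6, 7, 7, 7, 7, 11, 9, 8, 9, 8, 9]
end: lo=2, hi=5; data = [6, 6, 7, 7, 7, 7, 11, 9, 8, 9, 8, 9]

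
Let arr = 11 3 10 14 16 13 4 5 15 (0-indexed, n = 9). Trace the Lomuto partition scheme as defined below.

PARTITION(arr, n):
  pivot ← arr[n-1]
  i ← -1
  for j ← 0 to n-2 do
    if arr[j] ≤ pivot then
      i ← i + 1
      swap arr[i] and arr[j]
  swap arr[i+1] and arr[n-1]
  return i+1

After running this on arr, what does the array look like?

11 3 10 14 13 4 5 15 16

pivot = arr[8] = 15; i = -1
j=0: arr[0]=11 ≤ 15 → i=0, swap arr[0],arr[0] (no change) → 11 3 10 14 16 13 4 5 15
j=1: arr[1]=3 ≤ 15 → i=1, swap arr[1],arr[1] (no change) → 11 3 10 14 16 13 4 5 15
j=2: arr[2]=10 ≤ 15 → i=2, swap arr[2],arr[2] (no change) → 11 3 10 14 16 13 4 5 15
j=3: arr[3]=14 ≤ 15 → i=3, swap arr[3],arr[3] (no change) → 11 3 10 14 16 13 4 5 15
j=4: arr[4]=16 > 15 → no swap
j=5: arr[5]=13 ≤ 15 → i=4, swap arr[4],arr[5] → 11 3 10 14 13 16 4 5 15
j=6: arr[6]=4 ≤ 15 → i=5, swap arr[5],arr[6] → 11 3 10 14 13 4 16 5 15
j=7: arr[7]=5 ≤ 15 → i=6, swap arr[6],arr[7] → 11 3 10 14 13 4 5 16 15
final swap arr[7],arr[8] → 11 3 10 14 13 4 5 15 16; return 7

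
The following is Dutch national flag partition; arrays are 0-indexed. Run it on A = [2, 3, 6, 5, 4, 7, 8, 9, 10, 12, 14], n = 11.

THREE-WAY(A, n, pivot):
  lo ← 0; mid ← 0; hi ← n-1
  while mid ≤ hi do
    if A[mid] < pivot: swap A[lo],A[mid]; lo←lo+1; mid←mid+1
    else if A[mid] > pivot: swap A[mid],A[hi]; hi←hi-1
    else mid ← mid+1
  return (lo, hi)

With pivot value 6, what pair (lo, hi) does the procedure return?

lo=0 mid=0 hi=10
2<6: swap(0,0), lo=1 mid=1 ⇒ [2, 3, 6, 5, 4, 7, 8, 9, 10, 12, 14]
3<6: swap(1,1), lo=2 mid=2 ⇒ [2, 3, 6, 5, 4, 7, 8, 9, 10, 12, 14]
6=6: mid=3
5<6: swap(2,3), lo=3 mid=4 ⇒ [2, 3, 5, 6, 4, 7, 8, 9, 10, 12, 14]
4<6: swap(3,4), lo=4 mid=5 ⇒ [2, 3, 5, 4, 6, 7, 8, 9, 10, 12, 14]
7>6: swap(5,10), hi=9 ⇒ [2, 3, 5, 4, 6, 14, 8, 9, 10, 12, 7]
14>6: swap(5,9), hi=8 ⇒ [2, 3, 5, 4, 6, 12, 8, 9, 10, 14, 7]
12>6: swap(5,8), hi=7 ⇒ [2, 3, 5, 4, 6, 10, 8, 9, 12, 14, 7]
10>6: swap(5,7), hi=6 ⇒ [2, 3, 5, 4, 6, 9, 8, 10, 12, 14, 7]
9>6: swap(5,6), hi=5 ⇒ [2, 3, 5, 4, 6, 8, 9, 10, 12, 14, 7]
8>6: swap(5,5), hi=4 ⇒ [2, 3, 5, 4, 6, 8, 9, 10, 12, 14, 7]
done. lo=4 hi=4; A=[2, 3, 5, 4, 6, 8, 9, 10, 12, 14, 7]

(4, 4)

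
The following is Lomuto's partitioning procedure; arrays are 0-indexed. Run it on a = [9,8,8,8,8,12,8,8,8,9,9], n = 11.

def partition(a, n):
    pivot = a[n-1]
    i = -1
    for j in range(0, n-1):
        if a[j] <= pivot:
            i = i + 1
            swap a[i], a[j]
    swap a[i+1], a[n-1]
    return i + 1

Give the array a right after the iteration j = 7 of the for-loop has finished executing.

[9,8,8,8,8,8,8,12,8,9,9]

pivot=9, i=-1
j=0: 9≤9, i=0, swap(0,0) ⇒ [9,8,8,8,8,12,8,8,8,9,9]
j=1: 8≤9, i=1, swap(1,1) ⇒ [9,8,8,8,8,12,8,8,8,9,9]
j=2: 8≤9, i=2, swap(2,2) ⇒ [9,8,8,8,8,12,8,8,8,9,9]
j=3: 8≤9, i=3, swap(3,3) ⇒ [9,8,8,8,8,12,8,8,8,9,9]
j=4: 8≤9, i=4, swap(4,4) ⇒ [9,8,8,8,8,12,8,8,8,9,9]
j=5: 12>9, skip
j=6: 8≤9, i=5, swap(5,6) ⇒ [9,8,8,8,8,8,12,8,8,9,9]
j=7: 8≤9, i=6, swap(6,7) ⇒ [9,8,8,8,8,8,8,12,8,9,9]
(after j=7) a = [9,8,8,8,8,8,8,12,8,9,9]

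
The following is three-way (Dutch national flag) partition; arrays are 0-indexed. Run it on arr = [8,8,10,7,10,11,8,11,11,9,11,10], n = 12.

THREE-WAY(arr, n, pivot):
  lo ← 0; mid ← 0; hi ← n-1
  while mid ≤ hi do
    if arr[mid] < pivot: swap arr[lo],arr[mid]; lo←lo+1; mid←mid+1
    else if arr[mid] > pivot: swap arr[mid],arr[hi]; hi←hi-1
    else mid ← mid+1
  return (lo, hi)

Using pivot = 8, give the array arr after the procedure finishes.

[7,8,8,8,11,10,11,11,9,11,10,10]

pivot = 8; lo=0, mid=0, hi=11
arr[mid]=8=8: mid=1
arr[mid]=8=8: mid=2
arr[mid]=10>8: swap arr[2],arr[11]; hi=10 → [8,8,10,7,10,11,8,11,11,9,11,10]
arr[mid]=10>8: swap arr[2],arr[10]; hi=9 → [8,8,11,7,10,11,8,11,11,9,10,10]
arr[mid]=11>8: swap arr[2],arr[9]; hi=8 → [8,8,9,7,10,11,8,11,11,11,10,10]
arr[mid]=9>8: swap arr[2],arr[8]; hi=7 → [8,8,11,7,10,11,8,11,9,11,10,10]
arr[mid]=11>8: swap arr[2],arr[7]; hi=6 → [8,8,11,7,10,11,8,11,9,11,10,10]
arr[mid]=11>8: swap arr[2],arr[6]; hi=5 → [8,8,8,7,10,11,11,11,9,11,10,10]
arr[mid]=8=8: mid=3
arr[mid]=7<8: swap arr[0],arr[3]; lo=1,mid=4 → [7,8,8,8,10,11,11,11,9,11,10,10]
arr[mid]=10>8: swap arr[4],arr[5]; hi=4 → [7,8,8,8,11,10,11,11,9,11,10,10]
arr[mid]=11>8: swap arr[4],arr[4]; hi=3 → [7,8,8,8,11,10,11,11,9,11,10,10]
end: lo=1, hi=3; arr = [7,8,8,8,11,10,11,11,9,11,10,10]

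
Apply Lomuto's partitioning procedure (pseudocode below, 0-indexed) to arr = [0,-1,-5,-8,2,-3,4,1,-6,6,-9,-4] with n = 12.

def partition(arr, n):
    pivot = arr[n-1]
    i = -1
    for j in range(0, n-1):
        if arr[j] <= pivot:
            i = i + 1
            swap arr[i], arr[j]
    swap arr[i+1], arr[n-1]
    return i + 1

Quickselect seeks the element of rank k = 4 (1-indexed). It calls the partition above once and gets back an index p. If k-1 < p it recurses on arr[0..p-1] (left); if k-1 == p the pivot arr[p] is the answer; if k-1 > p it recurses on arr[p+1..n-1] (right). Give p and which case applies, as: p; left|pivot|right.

pivot=-4, i=-1
j=0: 0>-4, skip
j=1: -1>-4, skip
j=2: -5≤-4, i=0, swap(0,2) ⇒ [-5,-1,0,-8,2,-3,4,1,-6,6,-9,-4]
j=3: -8≤-4, i=1, swap(1,3) ⇒ [-5,-8,0,-1,2,-3,4,1,-6,6,-9,-4]
j=4: 2>-4, skip
j=5: -3>-4, skip
j=6: 4>-4, skip
j=7: 1>-4, skip
j=8: -6≤-4, i=2, swap(2,8) ⇒ [-5,-8,-6,-1,2,-3,4,1,0,6,-9,-4]
j=9: 6>-4, skip
j=10: -9≤-4, i=3, swap(3,10) ⇒ [-5,-8,-6,-9,2,-3,4,1,0,6,-1,-4]
swap(4,11) ⇒ [-5,-8,-6,-9,-4,-3,4,1,0,6,-1,2]; return 4
p = 4; k-1 = 3 < 4 ⇒ left

4; left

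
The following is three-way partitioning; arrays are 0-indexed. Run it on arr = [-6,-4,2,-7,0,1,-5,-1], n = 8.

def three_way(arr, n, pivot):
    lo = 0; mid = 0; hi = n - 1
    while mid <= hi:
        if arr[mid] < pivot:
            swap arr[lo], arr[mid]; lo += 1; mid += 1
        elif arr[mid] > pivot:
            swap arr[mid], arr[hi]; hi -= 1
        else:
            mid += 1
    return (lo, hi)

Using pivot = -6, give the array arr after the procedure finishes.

pivot = -6; lo=0, mid=0, hi=7
arr[mid]=-6=-6: mid=1
arr[mid]=-4>-6: swap arr[1],arr[7]; hi=6 → [-6,-1,2,-7,0,1,-5,-4]
arr[mid]=-1>-6: swap arr[1],arr[6]; hi=5 → [-6,-5,2,-7,0,1,-1,-4]
arr[mid]=-5>-6: swap arr[1],arr[5]; hi=4 → [-6,1,2,-7,0,-5,-1,-4]
arr[mid]=1>-6: swap arr[1],arr[4]; hi=3 → [-6,0,2,-7,1,-5,-1,-4]
arr[mid]=0>-6: swap arr[1],arr[3]; hi=2 → [-6,-7,2,0,1,-5,-1,-4]
arr[mid]=-7<-6: swap arr[0],arr[1]; lo=1,mid=2 → [-7,-6,2,0,1,-5,-1,-4]
arr[mid]=2>-6: swap arr[2],arr[2]; hi=1 → [-7,-6,2,0,1,-5,-1,-4]
end: lo=1, hi=1; arr = [-7,-6,2,0,1,-5,-1,-4]

[-7,-6,2,0,1,-5,-1,-4]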